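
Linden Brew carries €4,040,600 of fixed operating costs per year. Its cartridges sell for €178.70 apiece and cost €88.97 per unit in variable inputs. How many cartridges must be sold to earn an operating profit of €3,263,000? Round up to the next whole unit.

81,396 cartridges

Unit CM = price − variable cost = €178.70 − €88.97 = €89.73.
Need Q such that Q × €89.73 − €4,040,600 = €3,263,000, i.e. Q = €7,303,600 / €89.73 = 81,395.30 → 81,396.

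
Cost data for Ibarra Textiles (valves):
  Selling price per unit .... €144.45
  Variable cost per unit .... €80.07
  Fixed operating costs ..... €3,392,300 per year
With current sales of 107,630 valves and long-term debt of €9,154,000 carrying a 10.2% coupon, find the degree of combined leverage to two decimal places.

Contribution at this volume is 107,630 × €64.38 = €6,929,219.40.
Subtracting fixed costs: EBIT = €6,929,219.40 − €3,392,300 = €3,536,919.40. Interest = €933,708.00, so EBIT − I = €2,603,211.40.
Degree of total leverage = total CM / (EBIT − interest) = €6,929,219.40 / €2,603,211.40 = 2.6618.

2.66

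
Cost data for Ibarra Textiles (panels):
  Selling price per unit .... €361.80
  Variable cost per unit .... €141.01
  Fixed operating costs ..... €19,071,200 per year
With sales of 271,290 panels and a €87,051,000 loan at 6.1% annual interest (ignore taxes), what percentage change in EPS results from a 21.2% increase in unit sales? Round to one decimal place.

Total contribution margin = 271,290 × €220.79 = €59,898,119.10.
Subtracting fixed costs: EBIT = €59,898,119.10 − €19,071,200 = €40,826,919.10.
Interest = €5,310,111.00, so EBIT − I = €35,516,808.10.
Degree of combined leverage = contribution ÷ (EBIT − I) = €59,898,119.10 ÷ €35,516,808.10 = 1.6865.
EPS therefore changes by 1.6865 × (+21.2%) = +35.8%.

+35.8%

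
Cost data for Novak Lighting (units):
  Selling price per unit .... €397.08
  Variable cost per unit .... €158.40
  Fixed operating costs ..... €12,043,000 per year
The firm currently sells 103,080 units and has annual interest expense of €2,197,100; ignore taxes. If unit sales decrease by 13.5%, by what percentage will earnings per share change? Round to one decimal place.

-32.1%

Total contribution margin = 103,080 × €238.68 = €24,603,134.40.
Operating income = contribution − fixed costs = €24,603,134.40 − €12,043,000 = €12,560,134.40.
Interest = €2,197,100.00, so EBIT − I = €10,363,034.40.
Degree of combined leverage = contribution ÷ (EBIT − I) = €24,603,134.40 ÷ €10,363,034.40 = 2.3741.
EPS therefore changes by 2.3741 × (-13.5%) = -32.1%.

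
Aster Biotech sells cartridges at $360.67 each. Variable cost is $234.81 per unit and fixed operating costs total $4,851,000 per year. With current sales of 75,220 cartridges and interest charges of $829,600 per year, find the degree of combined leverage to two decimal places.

2.50

Total contribution margin = 75,220 × $125.86 = $9,467,189.20.
Subtracting fixed costs: EBIT = $9,467,189.20 − $4,851,000 = $4,616,189.20. Interest = $829,600.00.
DOL = $9,467,189.20 ÷ $4,616,189.20 = 2.0509; DFL = $4,616,189.20 ÷ $3,786,589.20 = 1.2191.
Combined leverage = 2.0509 × 1.2191 = 2.5003.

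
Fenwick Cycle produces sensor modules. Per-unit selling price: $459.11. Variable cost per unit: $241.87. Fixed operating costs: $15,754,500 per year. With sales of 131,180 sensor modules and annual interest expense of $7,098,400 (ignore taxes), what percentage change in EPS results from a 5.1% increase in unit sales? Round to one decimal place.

+25.7%

At 131,180 units, contribution = 131,180 × $217.24 = $28,497,543.20.
EBIT = $28,497,543.20 − $15,754,500 = $12,743,043.20.
After interest of $7,098,400.00, pre-tax earnings = $5,644,643.20.
Degree of combined leverage = contribution ÷ (EBIT − I) = $28,497,543.20 ÷ $5,644,643.20 = 5.0486.
%ΔEPS = DCL × %ΔSales = 5.0486 × +5.1% = +25.7%.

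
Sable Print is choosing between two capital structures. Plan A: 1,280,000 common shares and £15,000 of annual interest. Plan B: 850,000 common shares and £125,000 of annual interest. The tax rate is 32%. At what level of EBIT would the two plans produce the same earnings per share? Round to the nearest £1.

At indifference, (EBIT − 15,000)(1 − t)/1,280,000 = (EBIT − 125,000)(1 − t)/850,000.
Cancelling (1 − t) and cross-multiplying: 850,000·(EBIT − 15,000) = 1,280,000·(EBIT − 125,000).
Solving, EBIT = (125,000·1,280,000 − 15,000·850,000) / (1,280,000 − 850,000) = 147,250,000,000 / 430,000 = 342,441.86.

£342,442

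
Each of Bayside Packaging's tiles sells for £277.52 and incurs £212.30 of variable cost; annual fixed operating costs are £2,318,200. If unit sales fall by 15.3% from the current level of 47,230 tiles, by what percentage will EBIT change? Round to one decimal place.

-61.8%

At 47,230 units, contribution = 47,230 × £65.22 = £3,080,340.60.
Subtracting fixed costs: EBIT = £3,080,340.60 − £2,318,200 = £762,140.60.
DOL = contribution ÷ EBIT = £3,080,340.60 ÷ £762,140.60 = 4.0417.
Operating income changes by 4.0417 × -15.3% = -61.8%.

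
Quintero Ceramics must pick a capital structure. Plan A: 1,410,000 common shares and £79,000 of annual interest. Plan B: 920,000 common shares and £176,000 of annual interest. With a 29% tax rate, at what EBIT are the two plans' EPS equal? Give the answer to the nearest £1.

At indifference, (EBIT − 79,000)(1 − t)/1,410,000 = (EBIT − 176,000)(1 − t)/920,000.
The (1 − t) factor cancels: (EBIT − 79,000) × 920,000 = (EBIT − 176,000) × 1,410,000.
Solving, EBIT = (176,000·1,410,000 − 79,000·920,000) / (1,410,000 − 920,000) = 175,480,000,000 / 490,000 = 358,122.45.

£358,122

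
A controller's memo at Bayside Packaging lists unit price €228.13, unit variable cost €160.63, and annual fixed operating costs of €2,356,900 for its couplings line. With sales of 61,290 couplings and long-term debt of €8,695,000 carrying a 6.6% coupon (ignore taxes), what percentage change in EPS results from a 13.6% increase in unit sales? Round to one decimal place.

At 61,290 units, contribution = 61,290 × €67.50 = €4,137,075.00.
Operating income = contribution − fixed costs = €4,137,075.00 − €2,356,900 = €1,780,175.00.
After interest of €573,870.00, pre-tax earnings = €1,206,305.00.
Degree of combined leverage = contribution ÷ (EBIT − I) = €4,137,075.00 ÷ €1,206,305.00 = 3.4295.
%ΔEPS = DCL × %ΔSales = 3.4295 × +13.6% = +46.6%.

+46.6%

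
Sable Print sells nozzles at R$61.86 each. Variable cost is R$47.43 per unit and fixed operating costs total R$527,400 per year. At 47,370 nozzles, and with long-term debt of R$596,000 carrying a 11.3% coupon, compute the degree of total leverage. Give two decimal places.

At 47,370 units, contribution = 47,370 × R$14.43 = R$683,549.10.
Operating income = contribution − fixed costs = R$683,549.10 − R$527,400 = R$156,149.10. Interest = R$67,348.00.
DOL = R$683,549.10 ÷ R$156,149.10 = 4.3775; DFL = R$156,149.10 ÷ R$88,801.10 = 1.7584.
Combined leverage = 4.3775 × 1.7584 = 7.6974.

7.70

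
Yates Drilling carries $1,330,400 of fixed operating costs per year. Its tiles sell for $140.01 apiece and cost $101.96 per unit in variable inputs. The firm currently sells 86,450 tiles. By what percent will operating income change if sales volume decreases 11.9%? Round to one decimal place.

-20.0%

At 86,450 units, contribution = 86,450 × $38.05 = $3,289,422.50.
Operating income = contribution − fixed costs = $3,289,422.50 − $1,330,400 = $1,959,022.50.
So DOL = total CM / EBIT = $3,289,422.50 / $1,959,022.50 = 1.6791.
So EBIT moves 1.6791 × (-11.9%) = -20.0%.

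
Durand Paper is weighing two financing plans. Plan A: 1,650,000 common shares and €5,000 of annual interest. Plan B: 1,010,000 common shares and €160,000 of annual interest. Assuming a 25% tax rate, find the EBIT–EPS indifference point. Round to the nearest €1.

At indifference, (EBIT − 5,000)(1 − t)/1,650,000 = (EBIT − 160,000)(1 − t)/1,010,000.
The (1 − t) factor cancels: (EBIT − 5,000) × 1,010,000 = (EBIT − 160,000) × 1,650,000.
EBIT × (1,650,000 − 1,010,000) = 160,000 × 1,650,000 − 5,000 × 1,010,000 = 258,950,000,000, so EBIT = 258,950,000,000 ÷ 640,000 = 404,609.38.

€404,609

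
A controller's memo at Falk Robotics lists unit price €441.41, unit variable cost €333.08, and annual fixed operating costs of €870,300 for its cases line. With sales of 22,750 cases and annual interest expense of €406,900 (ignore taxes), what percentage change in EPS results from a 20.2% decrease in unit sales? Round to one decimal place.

Total contribution margin = 22,750 × €108.33 = €2,464,507.50.
EBIT = €2,464,507.50 − €870,300 = €1,594,207.50.
Interest = €406,900.00, so EBIT − I = €1,187,307.50.
DCL = total CM / (EBIT − I) = €2,464,507.50 / €1,187,307.50 = 2.0757.
EPS therefore changes by 2.0757 × (-20.2%) = -41.9%.

-41.9%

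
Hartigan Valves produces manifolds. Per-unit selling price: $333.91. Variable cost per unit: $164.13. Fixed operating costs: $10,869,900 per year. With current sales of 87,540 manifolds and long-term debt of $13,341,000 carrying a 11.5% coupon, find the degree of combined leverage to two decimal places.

6.05

Total contribution margin = 87,540 × $169.78 = $14,862,541.20.
Operating income = contribution − fixed costs = $14,862,541.20 − $10,869,900 = $3,992,641.20. Interest = $1,534,215.00.
DOL = $14,862,541.20 ÷ $3,992,641.20 = 3.7225; DFL = $3,992,641.20 ÷ $2,458,426.20 = 1.6241.
DCL = DOL × DFL = 3.7225 × 1.6241 = 6.0457.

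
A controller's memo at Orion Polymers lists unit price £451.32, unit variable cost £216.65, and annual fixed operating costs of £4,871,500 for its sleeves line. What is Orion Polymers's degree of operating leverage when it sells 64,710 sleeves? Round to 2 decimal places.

Contribution at this volume is 64,710 × £234.67 = £15,185,495.70.
EBIT = £15,185,495.70 − £4,871,500 = £10,313,995.70.
Degree of operating leverage = £15,185,495.70 / £10,313,995.70 = 1.4723.

1.47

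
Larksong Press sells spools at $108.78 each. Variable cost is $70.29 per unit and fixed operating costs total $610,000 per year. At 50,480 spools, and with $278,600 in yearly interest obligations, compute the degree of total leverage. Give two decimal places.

1.84

Total contribution margin = 50,480 × $38.49 = $1,942,975.20.
Operating income = contribution − fixed costs = $1,942,975.20 − $610,000 = $1,332,975.20. Interest = $278,600.00, so EBIT − I = $1,054,375.20.
DCL = contribution ÷ (EBIT − I) = $1,942,975.20 ÷ $1,054,375.20 = 1.8428.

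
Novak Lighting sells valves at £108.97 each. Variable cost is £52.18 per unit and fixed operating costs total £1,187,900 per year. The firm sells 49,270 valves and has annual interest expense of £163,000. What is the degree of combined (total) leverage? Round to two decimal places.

1.93

Total contribution margin = 49,270 × £56.79 = £2,798,043.30.
EBIT = £2,798,043.30 − £1,187,900 = £1,610,143.30. Interest = £163,000.00.
DOL = £2,798,043.30 ÷ £1,610,143.30 = 1.7378; DFL = £1,610,143.30 ÷ £1,447,143.30 = 1.1126.
DCL = DOL × DFL = 1.7378 × 1.1126 = 1.9335.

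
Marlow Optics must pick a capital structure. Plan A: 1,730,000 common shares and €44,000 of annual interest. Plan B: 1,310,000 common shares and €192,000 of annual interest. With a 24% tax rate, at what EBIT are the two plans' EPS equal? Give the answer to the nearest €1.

€653,619

At indifference, (EBIT − 44,000)(1 − t)/1,730,000 = (EBIT − 192,000)(1 − t)/1,310,000.
The (1 − t) factor cancels: (EBIT − 44,000) × 1,310,000 = (EBIT − 192,000) × 1,730,000.
EBIT × (1,730,000 − 1,310,000) = 192,000 × 1,730,000 − 44,000 × 1,310,000 = 274,520,000,000, so EBIT = 274,520,000,000 ÷ 420,000 = 653,619.05.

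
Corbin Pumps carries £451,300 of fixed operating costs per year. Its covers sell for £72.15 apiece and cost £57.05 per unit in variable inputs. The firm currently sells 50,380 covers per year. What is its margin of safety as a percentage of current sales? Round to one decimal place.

Contribution margin per unit = £72.15 − £57.05 = £15.10. Break-even units = £451,300 ÷ £15.10 = 29,887.42; break-even revenue = 29,887.42 × £72.15 = £2,156,377.15.
Actual sales revenue = 50,380 × £72.15 = £3,634,917.00.
Margin of safety = (£3,634,917.00 − £2,156,377.15) ÷ £3,634,917.00 = 40.7%.

40.7%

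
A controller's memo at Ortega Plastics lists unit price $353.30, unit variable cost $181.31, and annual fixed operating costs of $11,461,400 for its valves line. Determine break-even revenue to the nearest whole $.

Contribution margin per unit = $353.30 − $181.31 = $171.99, a CM ratio of $171.99 ÷ $353.30 = 0.4868.
Break-even revenue = fixed costs × price ÷ CM = $11,461,400 × $353.30 ÷ $171.99 = $23,543,884.

$23,543,884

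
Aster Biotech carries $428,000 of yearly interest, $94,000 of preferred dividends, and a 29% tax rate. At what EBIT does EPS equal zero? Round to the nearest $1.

Grossing the preferred dividend up to pre-tax terms: $94,000 / (1 − 0.29) = $132,394.37.
Financial break-even EBIT = interest + D_p ÷ (1 − t) = $428,000 + $132,394.37 = $560,394.37.

$560,394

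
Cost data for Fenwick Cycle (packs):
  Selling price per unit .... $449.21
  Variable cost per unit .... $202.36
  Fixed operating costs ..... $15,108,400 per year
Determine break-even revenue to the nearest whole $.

$27,493,799

Contribution margin per unit = $449.21 − $202.36 = $246.85, a CM ratio of $246.85 ÷ $449.21 = 0.5495.
Break-even sales = FC ÷ CM ratio = $15,108,400 × $449.21 / $246.85 = $27,493,799.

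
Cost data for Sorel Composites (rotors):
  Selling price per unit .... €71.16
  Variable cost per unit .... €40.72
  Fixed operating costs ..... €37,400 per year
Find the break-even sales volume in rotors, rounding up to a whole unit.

Unit CM = price − variable cost = €71.16 − €40.72 = €30.44.
Units to break even: €37,400 ÷ €30.44 = 1,228.65, rounded up to 1,229.

1,229 rotors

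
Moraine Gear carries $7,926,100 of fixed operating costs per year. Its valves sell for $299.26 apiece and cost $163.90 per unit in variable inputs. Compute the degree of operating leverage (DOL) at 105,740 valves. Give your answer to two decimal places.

Total contribution margin = 105,740 × $135.36 = $14,312,966.40.
EBIT = $14,312,966.40 − $7,926,100 = $6,386,866.40.
Degree of operating leverage = $14,312,966.40 / $6,386,866.40 = 2.2410.

2.24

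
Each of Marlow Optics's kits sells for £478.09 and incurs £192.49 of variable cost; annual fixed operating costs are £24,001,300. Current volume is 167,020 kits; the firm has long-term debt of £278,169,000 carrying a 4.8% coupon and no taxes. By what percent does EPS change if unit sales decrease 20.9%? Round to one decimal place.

At 167,020 units, contribution = 167,020 × £285.60 = £47,700,912.00.
EBIT = £47,700,912.00 − £24,001,300 = £23,699,612.00.
Interest = £13,352,112.00, so EBIT − I = £10,347,500.00.
Degree of combined leverage = contribution ÷ (EBIT − I) = £47,700,912.00 ÷ £10,347,500.00 = 4.6099.
EPS therefore changes by 4.6099 × (-20.9%) = -96.3%.

-96.3%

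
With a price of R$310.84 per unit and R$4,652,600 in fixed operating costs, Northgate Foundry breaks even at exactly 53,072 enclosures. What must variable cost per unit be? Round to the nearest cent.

At break-even, FC = Q × (P − VC), so P − VC = R$4,652,600 ÷ 53,072 = R$87.6658.
Variable cost per unit = R$310.84 − R$87.6658 = R$223.17.

R$223.17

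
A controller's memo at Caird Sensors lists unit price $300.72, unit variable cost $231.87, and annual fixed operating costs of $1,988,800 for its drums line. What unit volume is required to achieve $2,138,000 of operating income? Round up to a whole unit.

Each unit contributes $300.72 − $231.87 = $68.85.
Units = (FC + target) / CM = ($1,988,800 + $2,138,000) / $68.85 = 59,939.00, so 59,939 drums.

59,939 drums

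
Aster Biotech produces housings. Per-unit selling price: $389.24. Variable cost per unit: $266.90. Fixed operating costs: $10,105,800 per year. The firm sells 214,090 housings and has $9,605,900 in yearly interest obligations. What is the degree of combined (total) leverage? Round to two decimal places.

4.04

Contribution at this volume is 214,090 × $122.34 = $26,191,770.60.
Operating income = contribution − fixed costs = $26,191,770.60 − $10,105,800 = $16,085,970.60. Interest = $9,605,900.00.
DOL = $26,191,770.60 ÷ $16,085,970.60 = 1.6282; DFL = $16,085,970.60 ÷ $6,480,070.60 = 2.4824.
DCL = DOL × DFL = 1.6282 × 2.4824 = 4.0418.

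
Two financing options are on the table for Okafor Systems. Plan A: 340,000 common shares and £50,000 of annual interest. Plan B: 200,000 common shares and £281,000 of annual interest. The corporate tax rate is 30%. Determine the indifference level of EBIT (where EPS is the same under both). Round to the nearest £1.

£611,000

Set EPS_A = EPS_B: (EBIT − £50,000)(1 − 0.30) ÷ 340,000 = (EBIT − £281,000)(1 − 0.30) ÷ 200,000.
The (1 − t) factor cancels: (EBIT − 50,000) × 200,000 = (EBIT − 281,000) × 340,000.
EBIT × (340,000 − 200,000) = 281,000 × 340,000 − 50,000 × 200,000 = 85,540,000,000, so EBIT = 85,540,000,000 ÷ 140,000 = 611,000.00.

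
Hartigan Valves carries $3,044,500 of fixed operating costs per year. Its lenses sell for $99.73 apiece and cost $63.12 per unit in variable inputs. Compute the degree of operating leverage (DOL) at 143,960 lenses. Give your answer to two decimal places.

At 143,960 units, contribution = 143,960 × $36.61 = $5,270,375.60.
Subtracting fixed costs: EBIT = $5,270,375.60 − $3,044,500 = $2,225,875.60.
DOL = contribution ÷ EBIT = $5,270,375.60 ÷ $2,225,875.60 = 2.3678.

2.37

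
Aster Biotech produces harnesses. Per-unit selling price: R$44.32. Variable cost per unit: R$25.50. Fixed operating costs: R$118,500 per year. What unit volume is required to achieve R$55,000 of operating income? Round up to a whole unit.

Unit CM = price − variable cost = R$44.32 − R$25.50 = R$18.82.
Need Q such that Q × R$18.82 − R$118,500 = R$55,000, i.e. Q = R$173,500 / R$18.82 = 9,218.92 → 9,219.

9,219 harnesses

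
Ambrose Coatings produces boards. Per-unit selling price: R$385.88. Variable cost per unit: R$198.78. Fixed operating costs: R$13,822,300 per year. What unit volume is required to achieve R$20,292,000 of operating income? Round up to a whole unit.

182,332 boards

Contribution margin per unit = R$385.88 − R$198.78 = R$187.10.
Required volume = (fixed costs + target profit) ÷ CM = (R$13,822,300 + R$20,292,000) ÷ R$187.10 = 182,331.91, so 182,332 boards.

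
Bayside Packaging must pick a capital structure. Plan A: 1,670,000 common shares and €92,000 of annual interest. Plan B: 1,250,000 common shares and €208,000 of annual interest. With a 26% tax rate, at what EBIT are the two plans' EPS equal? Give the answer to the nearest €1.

At indifference, (EBIT − 92,000)(1 − t)/1,670,000 = (EBIT − 208,000)(1 − t)/1,250,000.
Cancelling (1 − t) and cross-multiplying: 1,250,000·(EBIT − 92,000) = 1,670,000·(EBIT − 208,000).
Solving, EBIT = (208,000·1,670,000 − 92,000·1,250,000) / (1,670,000 − 1,250,000) = 232,360,000,000 / 420,000 = 553,238.10.

€553,238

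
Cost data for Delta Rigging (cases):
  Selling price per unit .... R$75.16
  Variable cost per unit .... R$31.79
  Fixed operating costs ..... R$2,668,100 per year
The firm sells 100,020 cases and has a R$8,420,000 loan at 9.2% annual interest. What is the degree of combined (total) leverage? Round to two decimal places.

4.85

Contribution at this volume is 100,020 × R$43.37 = R$4,337,867.40.
Operating income = contribution − fixed costs = R$4,337,867.40 − R$2,668,100 = R$1,669,767.40. Interest = R$774,640.00, so EBIT − I = R$895,127.40.
Degree of total leverage = total CM / (EBIT − interest) = R$4,337,867.40 / R$895,127.40 = 4.8461.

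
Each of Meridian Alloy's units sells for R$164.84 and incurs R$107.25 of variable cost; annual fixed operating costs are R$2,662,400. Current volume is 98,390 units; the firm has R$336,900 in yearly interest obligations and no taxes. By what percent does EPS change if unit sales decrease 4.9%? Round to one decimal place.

Contribution at this volume is 98,390 × R$57.59 = R$5,666,280.10.
EBIT = R$5,666,280.10 − R$2,662,400 = R$3,003,880.10.
Interest = R$336,900.00, so EBIT − I = R$2,666,980.10.
DCL = total CM / (EBIT − I) = R$5,666,280.10 / R$2,666,980.10 = 2.1246.
EPS therefore changes by 2.1246 × (-4.9%) = -10.4%.

-10.4%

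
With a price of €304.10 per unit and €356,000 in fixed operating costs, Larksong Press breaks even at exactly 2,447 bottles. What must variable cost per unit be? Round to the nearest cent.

Contribution per unit must be FC / Q = €356,000 / 2,447 = €145.4843.
Hence VC = price − CM = €304.10 − €145.4843 = €158.62.

€158.62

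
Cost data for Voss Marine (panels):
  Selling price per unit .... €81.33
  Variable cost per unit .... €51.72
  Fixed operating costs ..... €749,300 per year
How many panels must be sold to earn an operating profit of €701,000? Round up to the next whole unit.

Each unit contributes €81.33 − €51.72 = €29.61.
Units = (FC + target) / CM = (€749,300 + €701,000) / €29.61 = 48,980.07, so 48,981 panels.

48,981 panels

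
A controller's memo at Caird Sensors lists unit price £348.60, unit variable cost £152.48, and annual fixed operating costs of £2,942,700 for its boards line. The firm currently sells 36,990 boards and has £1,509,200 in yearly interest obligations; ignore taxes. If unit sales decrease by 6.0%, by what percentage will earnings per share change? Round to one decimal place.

-15.5%

At 36,990 units, contribution = 36,990 × £196.12 = £7,254,478.80.
Subtracting fixed costs: EBIT = £7,254,478.80 − £2,942,700 = £4,311,778.80.
Interest = £1,509,200.00, so EBIT − I = £2,802,578.80.
DCL = total CM / (EBIT − I) = £7,254,478.80 / £2,802,578.80 = 2.5885.
EPS therefore changes by 2.5885 × (-6.0%) = -15.5%.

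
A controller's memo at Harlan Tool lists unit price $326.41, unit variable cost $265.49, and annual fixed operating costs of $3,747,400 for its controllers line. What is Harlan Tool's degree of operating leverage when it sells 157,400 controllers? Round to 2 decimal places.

1.64

Contribution at this volume is 157,400 × $60.92 = $9,588,808.00.
Subtracting fixed costs: EBIT = $9,588,808.00 − $3,747,400 = $5,841,408.00.
Degree of operating leverage = $9,588,808.00 / $5,841,408.00 = 1.6415.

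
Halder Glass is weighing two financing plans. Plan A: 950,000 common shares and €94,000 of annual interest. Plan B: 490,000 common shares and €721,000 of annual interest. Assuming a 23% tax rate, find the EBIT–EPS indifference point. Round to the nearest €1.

€1,388,891

At indifference, (EBIT − 94,000)(1 − t)/950,000 = (EBIT − 721,000)(1 − t)/490,000.
Cancelling (1 − t) and cross-multiplying: 490,000·(EBIT − 94,000) = 950,000·(EBIT − 721,000).
Solving, EBIT = (721,000·950,000 − 94,000·490,000) / (950,000 − 490,000) = 638,890,000,000 / 460,000 = 1,388,891.30.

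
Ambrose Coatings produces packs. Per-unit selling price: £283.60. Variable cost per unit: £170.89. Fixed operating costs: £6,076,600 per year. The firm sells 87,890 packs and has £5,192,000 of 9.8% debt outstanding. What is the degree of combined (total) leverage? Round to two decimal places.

Total contribution margin = 87,890 × £112.71 = £9,906,081.90.
Subtracting fixed costs: EBIT = £9,906,081.90 − £6,076,600 = £3,829,481.90. Interest = £508,816.00, so EBIT − I = £3,320,665.90.
Degree of total leverage = total CM / (EBIT − interest) = £9,906,081.90 / £3,320,665.90 = 2.9832.

2.98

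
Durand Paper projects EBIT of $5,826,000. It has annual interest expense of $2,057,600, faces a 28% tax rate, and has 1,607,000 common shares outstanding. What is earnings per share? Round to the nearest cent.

Pre-tax income = $5,826,000 − $2,057,600.00 = $3,768,400.00.
After tax at 28%: net income = $3,768,400.00 × 0.72 = $2,713,248.00.
EPS = $2,713,248.00 ÷ 1,607,000 = $1.69.

$1.69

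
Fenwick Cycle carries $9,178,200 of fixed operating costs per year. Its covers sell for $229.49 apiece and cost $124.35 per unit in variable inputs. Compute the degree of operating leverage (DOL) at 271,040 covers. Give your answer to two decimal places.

Contribution at this volume is 271,040 × $105.14 = $28,497,145.60.
EBIT = $28,497,145.60 − $9,178,200 = $19,318,945.60.
DOL = contribution ÷ EBIT = $28,497,145.60 ÷ $19,318,945.60 = 1.4751.

1.48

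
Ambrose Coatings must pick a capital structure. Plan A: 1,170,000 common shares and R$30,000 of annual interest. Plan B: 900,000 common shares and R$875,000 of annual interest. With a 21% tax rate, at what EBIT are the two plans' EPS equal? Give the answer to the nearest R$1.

R$3,691,667

Set EPS_A = EPS_B: (EBIT − R$30,000)(1 − 0.21) ÷ 1,170,000 = (EBIT − R$875,000)(1 − 0.21) ÷ 900,000.
Cancelling (1 − t) and cross-multiplying: 900,000·(EBIT − 30,000) = 1,170,000·(EBIT − 875,000).
Solving, EBIT = (875,000·1,170,000 − 30,000·900,000) / (1,170,000 − 900,000) = 996,750,000,000 / 270,000 = 3,691,666.67.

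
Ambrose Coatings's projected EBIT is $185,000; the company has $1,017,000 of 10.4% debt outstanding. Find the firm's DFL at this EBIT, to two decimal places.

Interest = $105,768.00.
DFL = EBIT ÷ (EBIT − I) = $185,000 ÷ ($185,000 − $105,768.00) = $185,000 ÷ $79,232.00 = 2.3349.

2.33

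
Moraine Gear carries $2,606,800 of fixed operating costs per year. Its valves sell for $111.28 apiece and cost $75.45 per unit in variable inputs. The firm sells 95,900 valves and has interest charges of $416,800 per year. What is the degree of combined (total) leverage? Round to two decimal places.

8.33

Total contribution margin = 95,900 × $35.83 = $3,436,097.00.
EBIT = $3,436,097.00 − $2,606,800 = $829,297.00. Interest = $416,800.00, so EBIT − I = $412,497.00.
Degree of total leverage = total CM / (EBIT − interest) = $3,436,097.00 / $412,497.00 = 8.3300.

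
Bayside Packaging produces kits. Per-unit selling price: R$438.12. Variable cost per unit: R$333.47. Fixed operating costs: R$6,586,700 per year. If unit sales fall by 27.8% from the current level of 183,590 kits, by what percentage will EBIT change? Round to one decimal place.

Total contribution margin = 183,590 × R$104.65 = R$19,212,693.50.
EBIT = R$19,212,693.50 − R$6,586,700 = R$12,625,993.50.
DOL = contribution ÷ EBIT = R$19,212,693.50 ÷ R$12,625,993.50 = 1.5217.
Operating income changes by 1.5217 × -27.8% = -42.3%.

-42.3%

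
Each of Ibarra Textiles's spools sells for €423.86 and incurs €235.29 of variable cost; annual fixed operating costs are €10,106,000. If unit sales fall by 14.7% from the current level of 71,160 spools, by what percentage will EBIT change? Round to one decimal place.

-59.5%

At 71,160 units, contribution = 71,160 × €188.57 = €13,418,641.20.
Subtracting fixed costs: EBIT = €13,418,641.20 − €10,106,000 = €3,312,641.20.
DOL = contribution ÷ EBIT = €13,418,641.20 ÷ €3,312,641.20 = 4.0507.
So EBIT moves 4.0507 × (-14.7%) = -59.5%.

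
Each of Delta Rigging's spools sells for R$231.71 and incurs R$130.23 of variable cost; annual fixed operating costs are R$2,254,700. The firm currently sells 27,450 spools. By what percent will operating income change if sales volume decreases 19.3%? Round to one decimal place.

-101.3%

At 27,450 units, contribution = 27,450 × R$101.48 = R$2,785,626.00.
EBIT = R$2,785,626.00 − R$2,254,700 = R$530,926.00.
DOL = contribution ÷ EBIT = R$2,785,626.00 ÷ R$530,926.00 = 5.2467.
Operating income changes by 5.2467 × -19.3% = -101.3%.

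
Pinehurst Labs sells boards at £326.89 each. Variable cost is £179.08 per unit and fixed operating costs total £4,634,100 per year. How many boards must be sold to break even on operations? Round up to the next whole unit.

31,352 boards

Unit CM = price − variable cost = £326.89 − £179.08 = £147.81.
Units to break even: £4,634,100 ÷ £147.81 = 31,351.74, rounded up to 31,352.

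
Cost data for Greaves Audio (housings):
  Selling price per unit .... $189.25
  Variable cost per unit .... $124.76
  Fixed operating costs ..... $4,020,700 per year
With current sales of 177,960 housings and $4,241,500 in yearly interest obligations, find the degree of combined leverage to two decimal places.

Contribution at this volume is 177,960 × $64.49 = $11,476,640.40.
Operating income = contribution − fixed costs = $11,476,640.40 − $4,020,700 = $7,455,940.40. Interest = $4,241,500.00.
DOL = $11,476,640.40 ÷ $7,455,940.40 = 1.5393; DFL = $7,455,940.40 ÷ $3,214,440.40 = 2.3195.
Combined leverage = 1.5393 × 2.3195 = 3.5704.

3.57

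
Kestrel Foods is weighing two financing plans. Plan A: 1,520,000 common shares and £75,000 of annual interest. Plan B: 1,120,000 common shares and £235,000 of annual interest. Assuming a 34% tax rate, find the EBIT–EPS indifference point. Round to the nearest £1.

Set EPS_A = EPS_B: (EBIT − £75,000)(1 − 0.34) ÷ 1,520,000 = (EBIT − £235,000)(1 − 0.34) ÷ 1,120,000.
The (1 − t) factor cancels: (EBIT − 75,000) × 1,120,000 = (EBIT − 235,000) × 1,520,000.
EBIT × (1,520,000 − 1,120,000) = 235,000 × 1,520,000 − 75,000 × 1,120,000 = 273,200,000,000, so EBIT = 273,200,000,000 ÷ 400,000 = 683,000.00.

£683,000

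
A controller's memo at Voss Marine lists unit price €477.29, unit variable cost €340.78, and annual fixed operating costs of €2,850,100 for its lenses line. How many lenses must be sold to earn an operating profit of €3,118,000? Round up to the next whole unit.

43,720 lenses

Contribution margin per unit = €477.29 − €340.78 = €136.51.
Need Q such that Q × €136.51 − €2,850,100 = €3,118,000, i.e. Q = €5,968,100 / €136.51 = 43,719.14 → 43,720.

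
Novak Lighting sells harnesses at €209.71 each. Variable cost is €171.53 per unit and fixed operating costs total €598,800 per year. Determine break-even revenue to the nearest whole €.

€3,289,009

CM per unit = €209.71 − €171.53 = €38.18; CM ratio = €38.18 / €209.71 = 0.1821.
Break-even sales = FC ÷ CM ratio = €598,800 × €209.71 / €38.18 = €3,289,009.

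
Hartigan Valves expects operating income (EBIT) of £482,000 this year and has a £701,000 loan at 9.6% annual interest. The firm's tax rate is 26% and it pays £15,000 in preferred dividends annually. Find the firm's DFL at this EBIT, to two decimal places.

Annual interest charges come to £67,296.00.
Preferred dividends grossed up pre-tax: £15,000 / (1 − 0.26) = £20,270.27.
DFL = EBIT ÷ [EBIT − I − D_p/(1−t)] = £482,000 ÷ [£482,000 − £67,296.00 − £20,270.27] = £482,000 ÷ £394,433.73 = 1.2220.

1.22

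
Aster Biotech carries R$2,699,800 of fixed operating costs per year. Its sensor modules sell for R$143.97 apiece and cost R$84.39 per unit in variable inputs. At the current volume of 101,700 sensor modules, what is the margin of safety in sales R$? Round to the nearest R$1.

R$8,117,912

Contribution margin per unit = R$143.97 − R$84.39 = R$59.58. Break-even units = R$2,699,800 ÷ R$59.58 = 45,313.86; break-even revenue = 45,313.86 × R$143.97 = R$6,523,836.96.
Current sales = 101,700 × R$143.97 = R$14,641,749.00.
Margin of safety = R$14,641,749.00 − R$6,523,836.96 = R$8,117,912.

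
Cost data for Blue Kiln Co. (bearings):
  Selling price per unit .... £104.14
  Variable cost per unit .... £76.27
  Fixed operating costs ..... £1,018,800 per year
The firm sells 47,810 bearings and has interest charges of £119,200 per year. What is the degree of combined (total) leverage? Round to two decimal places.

Total contribution margin = 47,810 × £27.87 = £1,332,464.70.
EBIT = £1,332,464.70 − £1,018,800 = £313,664.70. Interest = £119,200.00.
DOL = £1,332,464.70 ÷ £313,664.70 = 4.2481; DFL = £313,664.70 ÷ £194,464.70 = 1.6130.
Combined leverage = 4.2481 × 1.6130 = 6.8522.

6.85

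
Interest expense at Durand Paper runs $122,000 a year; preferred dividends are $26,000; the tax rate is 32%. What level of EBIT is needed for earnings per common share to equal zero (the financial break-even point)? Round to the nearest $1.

Preferred dividends are paid after tax, so their pre-tax equivalent is $26,000 ÷ (1 − 0.32) = $38,235.29.
Financial break-even EBIT = interest + D_p ÷ (1 − t) = $122,000 + $38,235.29 = $160,235.29.

$160,235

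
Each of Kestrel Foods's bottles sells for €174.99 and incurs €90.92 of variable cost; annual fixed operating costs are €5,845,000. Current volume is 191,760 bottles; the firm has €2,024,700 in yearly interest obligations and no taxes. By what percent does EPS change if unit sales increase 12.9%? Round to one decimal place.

+25.2%

Contribution at this volume is 191,760 × €84.07 = €16,121,263.20.
EBIT = €16,121,263.20 − €5,845,000 = €10,276,263.20.
After interest of €2,024,700.00, pre-tax earnings = €8,251,563.20.
Degree of combined leverage = contribution ÷ (EBIT − I) = €16,121,263.20 ÷ €8,251,563.20 = 1.9537.
EPS therefore changes by 1.9537 × (+12.9%) = +25.2%.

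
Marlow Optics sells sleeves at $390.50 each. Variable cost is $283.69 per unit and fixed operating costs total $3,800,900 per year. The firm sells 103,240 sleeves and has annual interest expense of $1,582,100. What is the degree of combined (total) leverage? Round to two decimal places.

1.95

At 103,240 units, contribution = 103,240 × $106.81 = $11,027,064.40.
EBIT = $11,027,064.40 − $3,800,900 = $7,226,164.40. Interest = $1,582,100.00, so EBIT − I = $5,644,064.40.
Degree of total leverage = total CM / (EBIT − interest) = $11,027,064.40 / $5,644,064.40 = 1.9537.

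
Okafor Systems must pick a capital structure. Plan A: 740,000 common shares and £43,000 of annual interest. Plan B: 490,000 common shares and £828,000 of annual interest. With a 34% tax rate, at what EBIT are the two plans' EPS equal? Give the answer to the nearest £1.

At indifference, (EBIT − 43,000)(1 − t)/740,000 = (EBIT − 828,000)(1 − t)/490,000.
Cancelling (1 − t) and cross-multiplying: 490,000·(EBIT − 43,000) = 740,000·(EBIT − 828,000).
EBIT × (740,000 − 490,000) = 828,000 × 740,000 − 43,000 × 490,000 = 591,650,000,000, so EBIT = 591,650,000,000 ÷ 250,000 = 2,366,600.00.

£2,366,600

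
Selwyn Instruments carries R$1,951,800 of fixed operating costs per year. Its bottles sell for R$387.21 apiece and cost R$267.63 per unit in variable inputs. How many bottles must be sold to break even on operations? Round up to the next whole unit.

Unit CM = price − variable cost = R$387.21 − R$267.63 = R$119.58.
Break-even volume = fixed costs ÷ CM per unit = R$1,951,800 ÷ R$119.58 = 16,322.13, so 16,323 bottles.

16,323 bottles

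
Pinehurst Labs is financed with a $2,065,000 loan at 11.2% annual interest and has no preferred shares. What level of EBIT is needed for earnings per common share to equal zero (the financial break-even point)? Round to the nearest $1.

Annual interest = 11.2% × $2,065,000 = $231,280.00.
With no preferred dividends, EPS = 0 when EBIT exactly covers interest, so the financial break-even EBIT is $231,280.00.

$231,280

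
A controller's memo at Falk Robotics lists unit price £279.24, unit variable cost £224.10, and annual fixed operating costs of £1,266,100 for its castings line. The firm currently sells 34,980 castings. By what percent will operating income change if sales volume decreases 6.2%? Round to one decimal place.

Total contribution margin = 34,980 × £55.14 = £1,928,797.20.
EBIT = £1,928,797.20 − £1,266,100 = £662,697.20.
DOL = contribution ÷ EBIT = £1,928,797.20 ÷ £662,697.20 = 2.9105.
%ΔEBIT = DOL × %ΔSales = 2.9105 × -6.2% = -18.0%.

-18.0%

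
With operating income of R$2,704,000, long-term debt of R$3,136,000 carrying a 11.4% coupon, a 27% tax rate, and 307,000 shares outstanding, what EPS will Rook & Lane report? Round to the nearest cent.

R$5.58

Interest = R$357,504.00, so EBT = R$2,704,000 − R$357,504.00 = R$2,346,496.00.
After tax at 27%: net income = R$2,346,496.00 × 0.73 = R$1,712,942.08.
EPS = R$1,712,942.08 ÷ 307,000 = R$5.58.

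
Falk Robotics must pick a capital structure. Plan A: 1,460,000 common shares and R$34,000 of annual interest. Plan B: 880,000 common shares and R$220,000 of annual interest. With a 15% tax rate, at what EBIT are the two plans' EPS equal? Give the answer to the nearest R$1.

At indifference, (EBIT − 34,000)(1 − t)/1,460,000 = (EBIT − 220,000)(1 − t)/880,000.
Cancelling (1 − t) and cross-multiplying: 880,000·(EBIT − 34,000) = 1,460,000·(EBIT − 220,000).
Solving, EBIT = (220,000·1,460,000 − 34,000·880,000) / (1,460,000 − 880,000) = 291,280,000,000 / 580,000 = 502,206.90.

R$502,207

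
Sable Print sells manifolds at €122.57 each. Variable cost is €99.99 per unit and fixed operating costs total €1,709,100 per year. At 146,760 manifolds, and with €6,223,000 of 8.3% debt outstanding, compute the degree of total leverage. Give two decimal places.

3.05

Total contribution margin = 146,760 × €22.58 = €3,313,840.80.
Subtracting fixed costs: EBIT = €3,313,840.80 − €1,709,100 = €1,604,740.80. Interest = €516,509.00, so EBIT − I = €1,088,231.80.
Degree of total leverage = total CM / (EBIT − interest) = €3,313,840.80 / €1,088,231.80 = 3.0452.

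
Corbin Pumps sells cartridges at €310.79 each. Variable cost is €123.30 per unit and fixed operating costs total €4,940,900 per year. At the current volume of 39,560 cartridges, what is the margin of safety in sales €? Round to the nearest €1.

€4,104,643

Contribution margin per unit = €310.79 − €123.30 = €187.49. Break-even units = €4,940,900 ÷ €187.49 = 26,352.87; break-even revenue = 26,352.87 × €310.79 = €8,190,209.14.
Actual sales revenue = 39,560 × €310.79 = €12,294,852.40.
Margin of safety = €12,294,852.40 − €8,190,209.14 = €4,104,643.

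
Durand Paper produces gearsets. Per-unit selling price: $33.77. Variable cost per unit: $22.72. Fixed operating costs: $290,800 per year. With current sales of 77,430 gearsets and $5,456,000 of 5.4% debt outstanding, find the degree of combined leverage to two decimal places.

Contribution at this volume is 77,430 × $11.05 = $855,601.50.
Operating income = contribution − fixed costs = $855,601.50 − $290,800 = $564,801.50. Interest = $294,624.00.
DOL = $855,601.50 ÷ $564,801.50 = 1.5149; DFL = $564,801.50 ÷ $270,177.50 = 2.0905.
Combined leverage = 1.5149 × 2.0905 = 3.1669.

3.17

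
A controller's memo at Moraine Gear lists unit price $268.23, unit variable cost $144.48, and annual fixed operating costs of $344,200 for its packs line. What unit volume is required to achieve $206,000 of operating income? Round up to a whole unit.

4,447 packs

Contribution margin per unit = $268.23 − $144.48 = $123.75.
Need Q such that Q × $123.75 − $344,200 = $206,000, i.e. Q = $550,200 / $123.75 = 4,446.06 → 4,447.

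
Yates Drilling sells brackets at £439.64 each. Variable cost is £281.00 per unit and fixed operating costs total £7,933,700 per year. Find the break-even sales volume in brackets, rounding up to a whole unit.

50,011 brackets

Contribution margin per unit = £439.64 − £281.00 = £158.64.
Break-even Q = £7,933,700 / £158.64 = 50,010.72 → 50,011 brackets.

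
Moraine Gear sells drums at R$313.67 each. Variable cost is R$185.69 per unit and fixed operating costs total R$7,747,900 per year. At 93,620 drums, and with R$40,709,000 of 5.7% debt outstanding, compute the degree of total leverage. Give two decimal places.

6.26

Contribution at this volume is 93,620 × R$127.98 = R$11,981,487.60.
Subtracting fixed costs: EBIT = R$11,981,487.60 − R$7,747,900 = R$4,233,587.60. Interest = R$2,320,413.00, so EBIT − I = R$1,913,174.60.
DCL = contribution ÷ (EBIT − I) = R$11,981,487.60 ÷ R$1,913,174.60 = 6.2626.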